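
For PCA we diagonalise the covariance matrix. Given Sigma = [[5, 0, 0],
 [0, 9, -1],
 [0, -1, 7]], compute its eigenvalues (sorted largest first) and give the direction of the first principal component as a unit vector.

Step 1 — characteristic polynomial p(λ) = det(λI - Sigma) = λ³ - tr·λ² + c_1·λ - det, where tr = trace, c_1 = sum of the principal 2×2 minors, det = det(Sigma):
  tr = 5 + 9 + 7 = 21,
  c_1 = (5·9 - (0)²) + (5·7 - (0)²) + (9·7 - (-1)²) = 45 + 35 + 62 = 142,
  det = 5·(9·7 - (-1)²) - (0)·((0)·7 - (-1)·(0)) + (0)·((0)·(-1) - 9·(0)) = 5·(62) - (0)·(0) + (0)·(0) = 310.
  So p(λ) = λ³ - 21λ² + 142λ - 310.
Step 2 — look for an integer root (rational root theorem: any rational root is an integer divisor of 310). Testing λ = 5:
  p(5) = 125 - 525 + 710 - 310 = 0  ✓
  Dividing out (λ - 5): p(λ) = (λ - 5)(λ² - 16λ + 62).
Step 3 — remaining eigenvalues from the quadratic λ² - 16λ + 62 = 0:
  Δ = 16² - 4·62 = 256 - 248 = 8,  λ = (16 ± √8)/2 = (16 ± 2.8284)/2 ≈ 9.4142 or 6.5858.
  Sorted: λ_1 = 9.4142,  λ_2 = 6.5858,  λ_3 = 5  (check: sum = 21 = tr ✓).

Step 4 — unit eigenvector for λ_1 ≈ 9.4142: v spans the null space of (Sigma - λ_1 I), whose rows are
  r_1 = (-4.4142, 0, 0),  r_2 = (0, -0.4142, -1),  r_3 = (0, -1, -2.4142).
  v is orthogonal to every row, so take v ∝ r_1 × r_2 = ((0)·(-1) - (0)·(-0.4142), (0)·(0) - (-4.4142)·(-1), (-4.4142)·(-0.4142) - (0)·(0)) ≈ (0, -4.4142, 1.8284).
  Rescale (multiply by -1 so the first nonzero entry is positive): u = (0, 4.4142, -1.8284).
  ||u|| = √((0)² + (4.4142)² + (-1.8284)²) = √(22.8284) ≈ 4.7779,  v_1 = u/||u|| ≈ (0, 0.9239, -0.3827) (||v_1|| = 1).

λ_1 = 9.4142,  λ_2 = 6.5858,  λ_3 = 5;  v_1 ≈ (0, 0.9239, -0.3827)


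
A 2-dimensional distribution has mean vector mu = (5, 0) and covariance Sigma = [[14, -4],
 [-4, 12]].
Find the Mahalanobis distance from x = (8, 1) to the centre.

Step 1 — centre the observation: (x - mu) = (3, 1).

Step 2 — invert Sigma. det(Sigma) = 14·12 - (-4)² = 152.
  Sigma^{-1} = (1/det) · [[d, -b], [-b, a]] = [[0.0789, 0.0263],
 [0.0263, 0.0921]].

Step 3 — form the quadratic (x - mu)^T · Sigma^{-1} · (x - mu):
  Sigma^{-1} · (x - mu) = (0.2632, 0.1711).
  (x - mu)^T · [Sigma^{-1} · (x - mu)] = (3)·(0.2632) + (1)·(0.1711) = 0.9605.

Step 4 — take square root: d = √(0.9605) ≈ 0.9801.

d(x, mu) = √(0.9605) ≈ 0.9801


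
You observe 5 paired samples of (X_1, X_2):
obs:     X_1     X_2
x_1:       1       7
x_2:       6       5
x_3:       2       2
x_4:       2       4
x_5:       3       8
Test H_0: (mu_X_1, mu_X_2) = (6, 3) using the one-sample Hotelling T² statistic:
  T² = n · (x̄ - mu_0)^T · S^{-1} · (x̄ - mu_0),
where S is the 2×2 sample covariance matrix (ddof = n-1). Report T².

Step 1 — sample mean vector:
  mean(X_1) = (1 + 6 + 2 + 2 + 3) / 5 = 14/5 = 2.8
  mean(X_2) = (7 + 5 + 2 + 4 + 8) / 5 = 26/5 = 5.2
  x̄ = (2.8, 5.2),  deviation x̄ - mu_0 = (2.8, 5.2) - (6, 3) = (-3.2, 2.2).

Step 2 — sample covariance matrix, S[i,j] = (1/(n-1)) · Σ_k (x_{k,i} - mean_i) · (x_{k,j} - mean_j), divisor n-1 = 4:
  S[X_1,X_1] = ((-1.8)·(-1.8) + (3.2)·(3.2) + (-0.8)·(-0.8) + (-0.8)·(-0.8) + (0.2)·(0.2)) / 4 = 14.8/4 = 3.7
  S[X_1,X_2] = ((-1.8)·(1.8) + (3.2)·(-0.2) + (-0.8)·(-3.2) + (-0.8)·(-1.2) + (0.2)·(2.8)) / 4 = 0.2/4 = 0.05
  S[X_2,X_2] = ((1.8)·(1.8) + (-0.2)·(-0.2) + (-3.2)·(-3.2) + (-1.2)·(-1.2) + (2.8)·(2.8)) / 4 = 22.8/4 = 5.7
  S = [[3.7, 0.05],
 [0.05, 5.7]].

Step 3 — invert S. det(S) = 3.7·5.7 - (0.05)² = 21.0875.
  S^{-1} = (1/det) · [[d, -b], [-b, a]] = [[0.2703, -0.0024],
 [-0.0024, 0.1755]].

Step 4 — quadratic form (x̄ - mu_0)^T · S^{-1} · (x̄ - mu_0):
  S^{-1} · (x̄ - mu_0) = (-0.8702, 0.3936),
  (x̄ - mu_0)^T · [...] = (-3.2)·(-0.8702) + (2.2)·(0.3936) = 3.6505.

Step 5 — scale by n: T² = 5 · 3.6505 = 18.2525.

T² ≈ 18.2525


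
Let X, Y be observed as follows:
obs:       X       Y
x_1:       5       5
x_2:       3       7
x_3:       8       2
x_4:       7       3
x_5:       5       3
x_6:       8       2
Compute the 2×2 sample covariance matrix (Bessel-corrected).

Step 1 — column means:
  mean(X) = (5 + 3 + 8 + 7 + 5 + 8) / 6 = 36/6 = 6
  mean(Y) = (5 + 7 + 2 + 3 + 3 + 2) / 6 = 22/6 = 3.6667

Step 2 — sample covariance S[i,j] = (1/(n-1)) · Σ_k (x_{k,i} - mean_i) · (x_{k,j} - mean_j), with n-1 = 5.
  S[X,X] = ((-1)·(-1) + (-3)·(-3) + (2)·(2) + (1)·(1) + (-1)·(-1) + (2)·(2)) / 5 = 20/5 = 4
  S[X,Y] = ((-1)·(1.3333) + (-3)·(3.3333) + (2)·(-1.6667) + (1)·(-0.6667) + (-1)·(-0.6667) + (2)·(-1.6667)) / 5 = -18/5 = -3.6
  S[Y,Y] = ((1.3333)·(1.3333) + (3.3333)·(3.3333) + (-1.6667)·(-1.6667) + (-0.6667)·(-0.6667) + (-0.6667)·(-0.6667) + (-1.6667)·(-1.6667)) / 5 = 19.3333/5 = 3.8667

S is symmetric (S[j,i] = S[i,j]). Assembling:

S = [[4, -3.6],
 [-3.6, 3.8667]]


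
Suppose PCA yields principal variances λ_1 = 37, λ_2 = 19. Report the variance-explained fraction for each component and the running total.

Step 1 — total variance = trace(Sigma) = Σ λ_i = 37 + 19 = 56.

Step 2 — fraction explained by component i = λ_i / Σ λ:
  PC1: 37/56 = 0.6607
  PC2: 19/56 = 0.3393

Step 3 — cumulative fraction after k components = (λ_1 + ... + λ_k) / Σ λ:
  k = 1: 37/56 = 0.6607
  k = 2: (37 + 19)/56 = 56/56 = 1

Summary (fraction, with percent):

explained: PC1 0.6607 (66.07%), PC2 0.3393 (33.93%);  cumulative: 0.6607, 1


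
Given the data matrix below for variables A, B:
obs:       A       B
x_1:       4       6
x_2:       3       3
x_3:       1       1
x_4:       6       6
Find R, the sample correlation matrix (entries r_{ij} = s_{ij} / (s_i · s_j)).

Step 1 — column means:
  mean(A) = (4 + 3 + 1 + 6) / 4 = 14/4 = 3.5
  mean(B) = (6 + 3 + 1 + 6) / 4 = 16/4 = 4

Step 2 — sample variances and covariances s[i,j] = (1/(n-1)) · Σ_k (x_{k,i} - mean_i) · (x_{k,j} - mean_j), with n-1 = 3:
  s[A,A] = ((0.5)·(0.5) + (-0.5)·(-0.5) + (-2.5)·(-2.5) + (2.5)·(2.5)) / 3 = 13/3 = 4.3333
  s[A,B] = ((0.5)·(2) + (-0.5)·(-1) + (-2.5)·(-3) + (2.5)·(2)) / 3 = 14/3 = 4.6667
  s[B,B] = ((2)·(2) + (-1)·(-1) + (-3)·(-3) + (2)·(2)) / 3 = 18/3 = 6
  Sample standard deviations s_i = √(s[i,i]):
  s(A) = √(4.3333) = 2.0817
  s(B) = √(6) = 2.4495

Step 3 — r_{ij} = s_{ij} / (s_i · s_j):
  r[A,A] = 1 (diagonal).
  r[A,B] = 4.6667 / (2.0817 · 2.4495) = 4.6667 / 5.099 = 0.9152
  r[B,B] = 1 (diagonal).

R is symmetric with unit diagonal. Assembling:

R = [[1, 0.9152],
 [0.9152, 1]]


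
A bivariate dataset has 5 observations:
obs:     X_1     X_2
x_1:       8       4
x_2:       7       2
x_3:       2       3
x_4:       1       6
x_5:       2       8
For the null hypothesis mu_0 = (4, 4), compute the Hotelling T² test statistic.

Step 1 — sample mean vector:
  mean(X_1) = (8 + 7 + 2 + 1 + 2) / 5 = 20/5 = 4
  mean(X_2) = (4 + 2 + 3 + 6 + 8) / 5 = 23/5 = 4.6
  x̄ = (4, 4.6),  deviation x̄ - mu_0 = (4, 4.6) - (4, 4) = (0, 0.6).

Step 2 — sample covariance matrix, S[i,j] = (1/(n-1)) · Σ_k (x_{k,i} - mean_i) · (x_{k,j} - mean_j), divisor n-1 = 4:
  S[X_1,X_1] = ((4)·(4) + (3)·(3) + (-2)·(-2) + (-3)·(-3) + (-2)·(-2)) / 4 = 42/4 = 10.5
  S[X_1,X_2] = ((4)·(-0.6) + (3)·(-2.6) + (-2)·(-1.6) + (-3)·(1.4) + (-2)·(3.4)) / 4 = -18/4 = -4.5
  S[X_2,X_2] = ((-0.6)·(-0.6) + (-2.6)·(-2.6) + (-1.6)·(-1.6) + (1.4)·(1.4) + (3.4)·(3.4)) / 4 = 23.2/4 = 5.8
  S = [[10.5, -4.5],
 [-4.5, 5.8]].

Step 3 — invert S. det(S) = 10.5·5.8 - (-4.5)² = 40.65.
  S^{-1} = (1/det) · [[d, -b], [-b, a]] = [[0.1427, 0.1107],
 [0.1107, 0.2583]].

Step 4 — quadratic form (x̄ - mu_0)^T · S^{-1} · (x̄ - mu_0):
  S^{-1} · (x̄ - mu_0) = (0.0664, 0.155),
  (x̄ - mu_0)^T · [...] = (0)·(0.0664) + (0.6)·(0.155) = 0.093.

Step 5 — scale by n: T² = 5 · 0.093 = 0.4649.

T² ≈ 0.4649


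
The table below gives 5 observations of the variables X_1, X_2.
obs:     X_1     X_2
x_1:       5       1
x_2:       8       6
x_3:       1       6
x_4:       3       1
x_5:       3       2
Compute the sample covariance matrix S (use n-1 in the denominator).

Step 1 — column means:
  mean(X_1) = (5 + 8 + 1 + 3 + 3) / 5 = 20/5 = 4
  mean(X_2) = (1 + 6 + 6 + 1 + 2) / 5 = 16/5 = 3.2

Step 2 — sample covariance S[i,j] = (1/(n-1)) · Σ_k (x_{k,i} - mean_i) · (x_{k,j} - mean_j), with n-1 = 4.
  S[X_1,X_1] = ((1)·(1) + (4)·(4) + (-3)·(-3) + (-1)·(-1) + (-1)·(-1)) / 4 = 28/4 = 7
  S[X_1,X_2] = ((1)·(-2.2) + (4)·(2.8) + (-3)·(2.8) + (-1)·(-2.2) + (-1)·(-1.2)) / 4 = 4/4 = 1
  S[X_2,X_2] = ((-2.2)·(-2.2) + (2.8)·(2.8) + (2.8)·(2.8) + (-2.2)·(-2.2) + (-1.2)·(-1.2)) / 4 = 26.8/4 = 6.7

S is symmetric (S[j,i] = S[i,j]). Assembling:

S = [[7, 1],
 [1, 6.7]]


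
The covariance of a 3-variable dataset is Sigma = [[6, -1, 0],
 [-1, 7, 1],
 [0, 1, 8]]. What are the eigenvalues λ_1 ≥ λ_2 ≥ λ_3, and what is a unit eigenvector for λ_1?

Step 1 — characteristic polynomial p(λ) = det(λI - Sigma) = λ³ - tr·λ² + c_1·λ - det, where tr = trace, c_1 = sum of the principal 2×2 minors, det = det(Sigma):
  tr = 6 + 7 + 8 = 21,
  c_1 = (6·7 - (-1)²) + (6·8 - (0)²) + (7·8 - (1)²) = 41 + 48 + 55 = 144,
  det = 6·(7·8 - (1)²) - (-1)·((-1)·8 - (1)·(0)) + (0)·((-1)·(1) - 7·(0)) = 6·(55) - (-1)·(-8) + (0)·(-1) = 322.
  So p(λ) = λ³ - 21λ² + 144λ - 322.
Step 2 — look for an integer root (rational root theorem: any rational root is an integer divisor of 322). Testing λ = 7:
  p(7) = 343 - 1029 + 1008 - 322 = 0  ✓
  Dividing out (λ - 7): p(λ) = (λ - 7)(λ² - 14λ + 46).
Step 3 — remaining eigenvalues from the quadratic λ² - 14λ + 46 = 0:
  Δ = 14² - 4·46 = 196 - 184 = 12,  λ = (14 ± √12)/2 = (14 ± 3.4641)/2 ≈ 8.7321 or 5.2679.
  Sorted: λ_1 = 8.7321,  λ_2 = 7,  λ_3 = 5.2679  (check: sum = 21 = tr ✓).

Step 4 — unit eigenvector for λ_1 ≈ 8.7321: v spans the null space of (Sigma - λ_1 I), whose rows are
  r_1 = (-2.7321, -1, 0),  r_2 = (-1, -1.7321, 1),  r_3 = (0, 1, -0.7321).
  v is orthogonal to every row, so take v ∝ r_1 × r_2 = ((-1)·(1) - (0)·(-1.7321), (0)·(-1) - (-2.7321)·(1), (-2.7321)·(-1.7321) - (-1)·(-1)) ≈ (-1, 2.7321, 3.7321).
  Rescale (multiply by -1 so the first nonzero entry is positive): u = (1, -2.7321, -3.7321).
  ||u|| = √((1)² + (-2.7321)² + (-3.7321)²) = √(22.3923) ≈ 4.7321,  v_1 = u/||u|| ≈ (0.2113, -0.5774, -0.7887) (||v_1|| = 1).

λ_1 = 8.7321,  λ_2 = 7,  λ_3 = 5.2679;  v_1 ≈ (0.2113, -0.5774, -0.7887)


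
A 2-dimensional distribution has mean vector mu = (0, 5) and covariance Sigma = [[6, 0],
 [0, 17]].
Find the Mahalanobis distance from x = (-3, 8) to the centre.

Step 1 — centre the observation: (x - mu) = (-3, 3).

Step 2 — invert Sigma. det(Sigma) = 6·17 - (0)² = 102.
  Sigma^{-1} = (1/det) · [[d, -b], [-b, a]] = [[0.1667, 0],
 [0, 0.0588]].

Step 3 — form the quadratic (x - mu)^T · Sigma^{-1} · (x - mu):
  Sigma^{-1} · (x - mu) = (-0.5, 0.1765).
  (x - mu)^T · [Sigma^{-1} · (x - mu)] = (-3)·(-0.5) + (3)·(0.1765) = 2.0294.

Step 4 — take square root: d = √(2.0294) ≈ 1.4246.

d(x, mu) = √(2.0294) ≈ 1.4246


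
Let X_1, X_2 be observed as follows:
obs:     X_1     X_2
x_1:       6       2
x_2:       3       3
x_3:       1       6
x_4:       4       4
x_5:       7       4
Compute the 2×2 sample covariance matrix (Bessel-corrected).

Step 1 — column means:
  mean(X_1) = (6 + 3 + 1 + 4 + 7) / 5 = 21/5 = 4.2
  mean(X_2) = (2 + 3 + 6 + 4 + 4) / 5 = 19/5 = 3.8

Step 2 — sample covariance S[i,j] = (1/(n-1)) · Σ_k (x_{k,i} - mean_i) · (x_{k,j} - mean_j), with n-1 = 4.
  S[X_1,X_1] = ((1.8)·(1.8) + (-1.2)·(-1.2) + (-3.2)·(-3.2) + (-0.2)·(-0.2) + (2.8)·(2.8)) / 4 = 22.8/4 = 5.7
  S[X_1,X_2] = ((1.8)·(-1.8) + (-1.2)·(-0.8) + (-3.2)·(2.2) + (-0.2)·(0.2) + (2.8)·(0.2)) / 4 = -8.8/4 = -2.2
  S[X_2,X_2] = ((-1.8)·(-1.8) + (-0.8)·(-0.8) + (2.2)·(2.2) + (0.2)·(0.2) + (0.2)·(0.2)) / 4 = 8.8/4 = 2.2

S is symmetric (S[j,i] = S[i,j]). Assembling:

S = [[5.7, -2.2],
 [-2.2, 2.2]]


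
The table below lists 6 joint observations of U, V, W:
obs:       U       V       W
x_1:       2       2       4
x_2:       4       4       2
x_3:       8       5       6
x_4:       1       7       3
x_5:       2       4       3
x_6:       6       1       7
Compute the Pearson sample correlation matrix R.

Step 1 — column means:
  mean(U) = (2 + 4 + 8 + 1 + 2 + 6) / 6 = 23/6 = 3.8333
  mean(V) = (2 + 4 + 5 + 7 + 4 + 1) / 6 = 23/6 = 3.8333
  mean(W) = (4 + 2 + 6 + 3 + 3 + 7) / 6 = 25/6 = 4.1667

Step 2 — sample variances and covariances s[i,j] = (1/(n-1)) · Σ_k (x_{k,i} - mean_i) · (x_{k,j} - mean_j), with n-1 = 5:
  s[U,U] = ((-1.8333)·(-1.8333) + (0.1667)·(0.1667) + (4.1667)·(4.1667) + (-2.8333)·(-2.8333) + (-1.8333)·(-1.8333) + (2.1667)·(2.1667)) / 5 = 36.8333/5 = 7.3667
  s[U,V] = ((-1.8333)·(-1.8333) + (0.1667)·(0.1667) + (4.1667)·(1.1667) + (-2.8333)·(3.1667) + (-1.8333)·(0.1667) + (2.1667)·(-2.8333)) / 5 = -7.1667/5 = -1.4333
  s[U,W] = ((-1.8333)·(-0.1667) + (0.1667)·(-2.1667) + (4.1667)·(1.8333) + (-2.8333)·(-1.1667) + (-1.8333)·(-1.1667) + (2.1667)·(2.8333)) / 5 = 19.1667/5 = 3.8333
  s[V,V] = ((-1.8333)·(-1.8333) + (0.1667)·(0.1667) + (1.1667)·(1.1667) + (3.1667)·(3.1667) + (0.1667)·(0.1667) + (-2.8333)·(-2.8333)) / 5 = 22.8333/5 = 4.5667
  s[V,W] = ((-1.8333)·(-0.1667) + (0.1667)·(-2.1667) + (1.1667)·(1.8333) + (3.1667)·(-1.1667) + (0.1667)·(-1.1667) + (-2.8333)·(2.8333)) / 5 = -9.8333/5 = -1.9667
  s[W,W] = ((-0.1667)·(-0.1667) + (-2.1667)·(-2.1667) + (1.8333)·(1.8333) + (-1.1667)·(-1.1667) + (-1.1667)·(-1.1667) + (2.8333)·(2.8333)) / 5 = 18.8333/5 = 3.7667
  Sample standard deviations s_i = √(s[i,i]):
  s(U) = √(7.3667) = 2.7142
  s(V) = √(4.5667) = 2.137
  s(W) = √(3.7667) = 1.9408

Step 3 — r_{ij} = s_{ij} / (s_i · s_j):
  r[U,U] = 1 (diagonal).
  r[U,V] = -1.4333 / (2.7142 · 2.137) = -1.4333 / 5.8001 = -0.2471
  r[U,W] = 3.8333 / (2.7142 · 1.9408) = 3.8333 / 5.2676 = 0.7277
  r[V,V] = 1 (diagonal).
  r[V,W] = -1.9667 / (2.137 · 1.9408) = -1.9667 / 4.1474 = -0.4742
  r[W,W] = 1 (diagonal).

R is symmetric with unit diagonal. Assembling:

R = [[1, -0.2471, 0.7277],
 [-0.2471, 1, -0.4742],
 [0.7277, -0.4742, 1]]


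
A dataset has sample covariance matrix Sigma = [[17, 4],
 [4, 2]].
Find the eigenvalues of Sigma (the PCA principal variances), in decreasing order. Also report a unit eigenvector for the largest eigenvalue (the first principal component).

Step 1 — characteristic polynomial of 2×2 Sigma:
  det(Sigma - λI) = λ² - trace · λ + det = 0.
  trace = 17 + 2 = 19, det = 17·2 - (4)² = 18.
Step 2 — discriminant:
  Δ = trace² - 4·det = 361 - 72 = 289.
Step 3 — eigenvalues:
  λ = (trace ± √Δ)/2 = (19 ± 17)/2,
  λ_1 = 18,  λ_2 = 1.

Step 4 — unit eigenvector for λ_1: solve (Sigma - λ_1 I)v = 0. First row:
  (17 - 18)·v_x + (4)·v_y = 0, i.e. (-1)·v_x + (4)·v_y = 0,
  so v ∝ (b, λ_1 - a) = (4, 1) = u.
  ||u|| = √((4)² + (1)²) = √(17) ≈ 4.1231,
  v_1 = u/||u|| ≈ (0.9701, 0.2425) (||v_1|| = 1).

λ_1 = 18,  λ_2 = 1;  v_1 ≈ (0.9701, 0.2425)


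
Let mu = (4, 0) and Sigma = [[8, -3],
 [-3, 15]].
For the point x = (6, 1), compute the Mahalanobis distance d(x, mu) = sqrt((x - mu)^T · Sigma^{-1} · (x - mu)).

Step 1 — centre the observation: (x - mu) = (2, 1).

Step 2 — invert Sigma. det(Sigma) = 8·15 - (-3)² = 111.
  Sigma^{-1} = (1/det) · [[d, -b], [-b, a]] = [[0.1351, 0.027],
 [0.027, 0.0721]].

Step 3 — form the quadratic (x - mu)^T · Sigma^{-1} · (x - mu):
  Sigma^{-1} · (x - mu) = (0.2973, 0.1261).
  (x - mu)^T · [Sigma^{-1} · (x - mu)] = (2)·(0.2973) + (1)·(0.1261) = 0.7207.

Step 4 — take square root: d = √(0.7207) ≈ 0.849.

d(x, mu) = √(0.7207) ≈ 0.849


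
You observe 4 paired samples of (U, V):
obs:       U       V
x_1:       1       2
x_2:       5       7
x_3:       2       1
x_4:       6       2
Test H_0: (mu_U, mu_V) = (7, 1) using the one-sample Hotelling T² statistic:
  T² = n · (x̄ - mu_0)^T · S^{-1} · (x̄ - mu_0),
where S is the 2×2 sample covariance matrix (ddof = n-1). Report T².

Step 1 — sample mean vector:
  mean(U) = (1 + 5 + 2 + 6) / 4 = 14/4 = 3.5
  mean(V) = (2 + 7 + 1 + 2) / 4 = 12/4 = 3
  x̄ = (3.5, 3),  deviation x̄ - mu_0 = (3.5, 3) - (7, 1) = (-3.5, 2).

Step 2 — sample covariance matrix, S[i,j] = (1/(n-1)) · Σ_k (x_{k,i} - mean_i) · (x_{k,j} - mean_j), divisor n-1 = 3:
  S[U,U] = ((-2.5)·(-2.5) + (1.5)·(1.5) + (-1.5)·(-1.5) + (2.5)·(2.5)) / 3 = 17/3 = 5.6667
  S[U,V] = ((-2.5)·(-1) + (1.5)·(4) + (-1.5)·(-2) + (2.5)·(-1)) / 3 = 9/3 = 3
  S[V,V] = ((-1)·(-1) + (4)·(4) + (-2)·(-2) + (-1)·(-1)) / 3 = 22/3 = 7.3333
  S = [[5.6667, 3],
 [3, 7.3333]].

Step 3 — invert S. det(S) = 5.6667·7.3333 - (3)² = 32.5556.
  S^{-1} = (1/det) · [[d, -b], [-b, a]] = [[0.2253, -0.0922],
 [-0.0922, 0.1741]].

Step 4 — quadratic form (x̄ - mu_0)^T · S^{-1} · (x̄ - mu_0):
  S^{-1} · (x̄ - mu_0) = (-0.9727, 0.6706),
  (x̄ - mu_0)^T · [...] = (-3.5)·(-0.9727) + (2)·(0.6706) = 4.7457.

Step 5 — scale by n: T² = 4 · 4.7457 = 18.9829.

T² ≈ 18.9829


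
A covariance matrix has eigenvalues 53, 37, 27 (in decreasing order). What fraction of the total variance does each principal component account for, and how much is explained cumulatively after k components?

Step 1 — total variance = trace(Sigma) = Σ λ_i = 53 + 37 + 27 = 117.

Step 2 — fraction explained by component i = λ_i / Σ λ:
  PC1: 53/117 = 0.453
  PC2: 37/117 = 0.3162
  PC3: 27/117 = 0.2308

Step 3 — cumulative fraction after k components = (λ_1 + ... + λ_k) / Σ λ:
  k = 1: 53/117 = 0.453
  k = 2: (53 + 37)/117 = 90/117 = 0.7692
  k = 3: (53 + 37 + 27)/117 = 117/117 = 1

Summary (fraction, with percent):

explained: PC1 0.453 (45.3%), PC2 0.3162 (31.62%), PC3 0.2308 (23.08%);  cumulative: 0.453, 0.7692, 1


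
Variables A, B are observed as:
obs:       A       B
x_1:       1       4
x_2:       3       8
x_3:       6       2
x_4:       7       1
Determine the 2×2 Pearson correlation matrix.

Step 1 — column means:
  mean(A) = (1 + 3 + 6 + 7) / 4 = 17/4 = 4.25
  mean(B) = (4 + 8 + 2 + 1) / 4 = 15/4 = 3.75

Step 2 — sample variances and covariances s[i,j] = (1/(n-1)) · Σ_k (x_{k,i} - mean_i) · (x_{k,j} - mean_j), with n-1 = 3:
  s[A,A] = ((-3.25)·(-3.25) + (-1.25)·(-1.25) + (1.75)·(1.75) + (2.75)·(2.75)) / 3 = 22.75/3 = 7.5833
  s[A,B] = ((-3.25)·(0.25) + (-1.25)·(4.25) + (1.75)·(-1.75) + (2.75)·(-2.75)) / 3 = -16.75/3 = -5.5833
  s[B,B] = ((0.25)·(0.25) + (4.25)·(4.25) + (-1.75)·(-1.75) + (-2.75)·(-2.75)) / 3 = 28.75/3 = 9.5833
  Sample standard deviations s_i = √(s[i,i]):
  s(A) = √(7.5833) = 2.7538
  s(B) = √(9.5833) = 3.0957

Step 3 — r_{ij} = s_{ij} / (s_i · s_j):
  r[A,A] = 1 (diagonal).
  r[A,B] = -5.5833 / (2.7538 · 3.0957) = -5.5833 / 8.5249 = -0.6549
  r[B,B] = 1 (diagonal).

R is symmetric with unit diagonal. Assembling:

R = [[1, -0.6549],
 [-0.6549, 1]]


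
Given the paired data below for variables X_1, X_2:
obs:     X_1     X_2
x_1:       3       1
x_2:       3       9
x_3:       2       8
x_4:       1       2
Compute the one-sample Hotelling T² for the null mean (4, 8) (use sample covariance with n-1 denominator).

Step 1 — sample mean vector:
  mean(X_1) = (3 + 3 + 2 + 1) / 4 = 9/4 = 2.25
  mean(X_2) = (1 + 9 + 8 + 2) / 4 = 20/4 = 5
  x̄ = (2.25, 5),  deviation x̄ - mu_0 = (2.25, 5) - (4, 8) = (-1.75, -3).

Step 2 — sample covariance matrix, S[i,j] = (1/(n-1)) · Σ_k (x_{k,i} - mean_i) · (x_{k,j} - mean_j), divisor n-1 = 3:
  S[X_1,X_1] = ((0.75)·(0.75) + (0.75)·(0.75) + (-0.25)·(-0.25) + (-1.25)·(-1.25)) / 3 = 2.75/3 = 0.9167
  S[X_1,X_2] = ((0.75)·(-4) + (0.75)·(4) + (-0.25)·(3) + (-1.25)·(-3)) / 3 = 3/3 = 1
  S[X_2,X_2] = ((-4)·(-4) + (4)·(4) + (3)·(3) + (-3)·(-3)) / 3 = 50/3 = 16.6667
  S = [[0.9167, 1],
 [1, 16.6667]].

Step 3 — invert S. det(S) = 0.9167·16.6667 - (1)² = 14.2778.
  S^{-1} = (1/det) · [[d, -b], [-b, a]] = [[1.1673, -0.07],
 [-0.07, 0.0642]].

Step 4 — quadratic form (x̄ - mu_0)^T · S^{-1} · (x̄ - mu_0):
  S^{-1} · (x̄ - mu_0) = (-1.8327, -0.07),
  (x̄ - mu_0)^T · [...] = (-1.75)·(-1.8327) + (-3)·(-0.07) = 3.4173.

Step 5 — scale by n: T² = 4 · 3.4173 = 13.6693.

T² ≈ 13.6693


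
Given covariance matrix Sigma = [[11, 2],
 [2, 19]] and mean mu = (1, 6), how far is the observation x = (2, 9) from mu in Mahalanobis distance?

Step 1 — centre the observation: (x - mu) = (1, 3).

Step 2 — invert Sigma. det(Sigma) = 11·19 - (2)² = 205.
  Sigma^{-1} = (1/det) · [[d, -b], [-b, a]] = [[0.0927, -0.0098],
 [-0.0098, 0.0537]].

Step 3 — form the quadratic (x - mu)^T · Sigma^{-1} · (x - mu):
  Sigma^{-1} · (x - mu) = (0.0634, 0.1512).
  (x - mu)^T · [Sigma^{-1} · (x - mu)] = (1)·(0.0634) + (3)·(0.1512) = 0.5171.

Step 4 — take square root: d = √(0.5171) ≈ 0.7191.

d(x, mu) = √(0.5171) ≈ 0.7191


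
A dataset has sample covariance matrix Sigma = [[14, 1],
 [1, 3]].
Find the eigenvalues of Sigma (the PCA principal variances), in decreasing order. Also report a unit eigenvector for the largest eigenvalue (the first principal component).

Step 1 — characteristic polynomial of 2×2 Sigma:
  det(Sigma - λI) = λ² - trace · λ + det = 0.
  trace = 14 + 3 = 17, det = 14·3 - (1)² = 41.
Step 2 — discriminant:
  Δ = trace² - 4·det = 289 - 164 = 125.
Step 3 — eigenvalues:
  λ = (trace ± √Δ)/2 = (17 ± 11.1803)/2,
  λ_1 = 14.0902,  λ_2 = 2.9098.

Step 4 — unit eigenvector for λ_1: solve (Sigma - λ_1 I)v = 0. First row:
  (14 - 14.0902)·v_x + (1)·v_y = 0, i.e. (-0.0902)·v_x + (1)·v_y = 0,
  so v ∝ (b, λ_1 - a) = (1, 0.0902) = u.
  ||u|| = √((1)² + (0.0902)²) = √(1.0081) ≈ 1.0041,
  v_1 = u/||u|| ≈ (0.996, 0.0898) (||v_1|| = 1).

λ_1 = 14.0902,  λ_2 = 2.9098;  v_1 ≈ (0.996, 0.0898)


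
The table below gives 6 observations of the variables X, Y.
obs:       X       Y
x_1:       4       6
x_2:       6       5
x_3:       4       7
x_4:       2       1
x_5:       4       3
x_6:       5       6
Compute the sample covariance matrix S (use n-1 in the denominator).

Step 1 — column means:
  mean(X) = (4 + 6 + 4 + 2 + 4 + 5) / 6 = 25/6 = 4.1667
  mean(Y) = (6 + 5 + 7 + 1 + 3 + 6) / 6 = 28/6 = 4.6667

Step 2 — sample covariance S[i,j] = (1/(n-1)) · Σ_k (x_{k,i} - mean_i) · (x_{k,j} - mean_j), with n-1 = 5.
  S[X,X] = ((-0.1667)·(-0.1667) + (1.8333)·(1.8333) + (-0.1667)·(-0.1667) + (-2.1667)·(-2.1667) + (-0.1667)·(-0.1667) + (0.8333)·(0.8333)) / 5 = 8.8333/5 = 1.7667
  S[X,Y] = ((-0.1667)·(1.3333) + (1.8333)·(0.3333) + (-0.1667)·(2.3333) + (-2.1667)·(-3.6667) + (-0.1667)·(-1.6667) + (0.8333)·(1.3333)) / 5 = 9.3333/5 = 1.8667
  S[Y,Y] = ((1.3333)·(1.3333) + (0.3333)·(0.3333) + (2.3333)·(2.3333) + (-3.6667)·(-3.6667) + (-1.6667)·(-1.6667) + (1.3333)·(1.3333)) / 5 = 25.3333/5 = 5.0667

S is symmetric (S[j,i] = S[i,j]). Assembling:

S = [[1.7667, 1.8667],
 [1.8667, 5.0667]]


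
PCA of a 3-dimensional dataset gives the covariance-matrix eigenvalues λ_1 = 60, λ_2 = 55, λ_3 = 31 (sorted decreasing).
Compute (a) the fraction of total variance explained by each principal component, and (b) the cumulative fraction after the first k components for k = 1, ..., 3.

Step 1 — total variance = trace(Sigma) = Σ λ_i = 60 + 55 + 31 = 146.

Step 2 — fraction explained by component i = λ_i / Σ λ:
  PC1: 60/146 = 0.411
  PC2: 55/146 = 0.3767
  PC3: 31/146 = 0.2123

Step 3 — cumulative fraction after k components = (λ_1 + ... + λ_k) / Σ λ:
  k = 1: 60/146 = 0.411
  k = 2: (60 + 55)/146 = 115/146 = 0.7877
  k = 3: (60 + 55 + 31)/146 = 146/146 = 1

Summary (fraction, with percent):

explained: PC1 0.411 (41.1%), PC2 0.3767 (37.67%), PC3 0.2123 (21.23%);  cumulative: 0.411, 0.7877, 1


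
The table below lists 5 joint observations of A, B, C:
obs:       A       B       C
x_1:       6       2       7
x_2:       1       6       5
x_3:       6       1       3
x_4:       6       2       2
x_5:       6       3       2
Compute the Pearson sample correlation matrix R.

Step 1 — column means:
  mean(A) = (6 + 1 + 6 + 6 + 6) / 5 = 25/5 = 5
  mean(B) = (2 + 6 + 1 + 2 + 3) / 5 = 14/5 = 2.8
  mean(C) = (7 + 5 + 3 + 2 + 2) / 5 = 19/5 = 3.8

Step 2 — sample variances and covariances s[i,j] = (1/(n-1)) · Σ_k (x_{k,i} - mean_i) · (x_{k,j} - mean_j), with n-1 = 4:
  s[A,A] = ((1)·(1) + (-4)·(-4) + (1)·(1) + (1)·(1) + (1)·(1)) / 4 = 20/4 = 5
  s[A,B] = ((1)·(-0.8) + (-4)·(3.2) + (1)·(-1.8) + (1)·(-0.8) + (1)·(0.2)) / 4 = -16/4 = -4
  s[A,C] = ((1)·(3.2) + (-4)·(1.2) + (1)·(-0.8) + (1)·(-1.8) + (1)·(-1.8)) / 4 = -6/4 = -1.5
  s[B,B] = ((-0.8)·(-0.8) + (3.2)·(3.2) + (-1.8)·(-1.8) + (-0.8)·(-0.8) + (0.2)·(0.2)) / 4 = 14.8/4 = 3.7
  s[B,C] = ((-0.8)·(3.2) + (3.2)·(1.2) + (-1.8)·(-0.8) + (-0.8)·(-1.8) + (0.2)·(-1.8)) / 4 = 3.8/4 = 0.95
  s[C,C] = ((3.2)·(3.2) + (1.2)·(1.2) + (-0.8)·(-0.8) + (-1.8)·(-1.8) + (-1.8)·(-1.8)) / 4 = 18.8/4 = 4.7
  Sample standard deviations s_i = √(s[i,i]):
  s(A) = √(5) = 2.2361
  s(B) = √(3.7) = 1.9235
  s(C) = √(4.7) = 2.1679

Step 3 — r_{ij} = s_{ij} / (s_i · s_j):
  r[A,A] = 1 (diagonal).
  r[A,B] = -4 / (2.2361 · 1.9235) = -4 / 4.3012 = -0.93
  r[A,C] = -1.5 / (2.2361 · 2.1679) = -1.5 / 4.8477 = -0.3094
  r[B,B] = 1 (diagonal).
  r[B,C] = 0.95 / (1.9235 · 2.1679) = 0.95 / 4.1701 = 0.2278
  r[C,C] = 1 (diagonal).

R is symmetric with unit diagonal. Assembling:

R = [[1, -0.93, -0.3094],
 [-0.93, 1, 0.2278],
 [-0.3094, 0.2278, 1]]


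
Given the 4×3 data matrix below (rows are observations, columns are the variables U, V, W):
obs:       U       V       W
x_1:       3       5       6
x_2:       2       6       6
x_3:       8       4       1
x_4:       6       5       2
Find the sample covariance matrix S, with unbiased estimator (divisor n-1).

Step 1 — column means:
  mean(U) = (3 + 2 + 8 + 6) / 4 = 19/4 = 4.75
  mean(V) = (5 + 6 + 4 + 5) / 4 = 20/4 = 5
  mean(W) = (6 + 6 + 1 + 2) / 4 = 15/4 = 3.75

Step 2 — sample covariance S[i,j] = (1/(n-1)) · Σ_k (x_{k,i} - mean_i) · (x_{k,j} - mean_j), with n-1 = 3.
  S[U,U] = ((-1.75)·(-1.75) + (-2.75)·(-2.75) + (3.25)·(3.25) + (1.25)·(1.25)) / 3 = 22.75/3 = 7.5833
  S[U,V] = ((-1.75)·(0) + (-2.75)·(1) + (3.25)·(-1) + (1.25)·(0)) / 3 = -6/3 = -2
  S[U,W] = ((-1.75)·(2.25) + (-2.75)·(2.25) + (3.25)·(-2.75) + (1.25)·(-1.75)) / 3 = -21.25/3 = -7.0833
  S[V,V] = ((0)·(0) + (1)·(1) + (-1)·(-1) + (0)·(0)) / 3 = 2/3 = 0.6667
  S[V,W] = ((0)·(2.25) + (1)·(2.25) + (-1)·(-2.75) + (0)·(-1.75)) / 3 = 5/3 = 1.6667
  S[W,W] = ((2.25)·(2.25) + (2.25)·(2.25) + (-2.75)·(-2.75) + (-1.75)·(-1.75)) / 3 = 20.75/3 = 6.9167

S is symmetric (S[j,i] = S[i,j]). Assembling:

S = [[7.5833, -2, -7.0833],
 [-2, 0.6667, 1.6667],
 [-7.0833, 1.6667, 6.9167]]


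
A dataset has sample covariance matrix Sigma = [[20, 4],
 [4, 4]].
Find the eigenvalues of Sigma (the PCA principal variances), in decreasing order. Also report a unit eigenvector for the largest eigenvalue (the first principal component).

Step 1 — characteristic polynomial of 2×2 Sigma:
  det(Sigma - λI) = λ² - trace · λ + det = 0.
  trace = 20 + 4 = 24, det = 20·4 - (4)² = 64.
Step 2 — discriminant:
  Δ = trace² - 4·det = 576 - 256 = 320.
Step 3 — eigenvalues:
  λ = (trace ± √Δ)/2 = (24 ± 17.8885)/2,
  λ_1 = 20.9443,  λ_2 = 3.0557.

Step 4 — unit eigenvector for λ_1: solve (Sigma - λ_1 I)v = 0. First row:
  (20 - 20.9443)·v_x + (4)·v_y = 0, i.e. (-0.9443)·v_x + (4)·v_y = 0,
  so v ∝ (b, λ_1 - a) = (4, 0.9443) = u.
  ||u|| = √((4)² + (0.9443)²) = √(16.8916) ≈ 4.1099,
  v_1 = u/||u|| ≈ (0.9732, 0.2298) (||v_1|| = 1).

λ_1 = 20.9443,  λ_2 = 3.0557;  v_1 ≈ (0.9732, 0.2298)


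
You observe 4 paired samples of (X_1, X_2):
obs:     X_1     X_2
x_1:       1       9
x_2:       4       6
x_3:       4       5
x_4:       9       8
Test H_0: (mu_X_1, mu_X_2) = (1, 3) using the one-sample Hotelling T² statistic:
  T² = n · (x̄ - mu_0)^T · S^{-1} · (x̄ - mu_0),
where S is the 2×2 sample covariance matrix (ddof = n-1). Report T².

Step 1 — sample mean vector:
  mean(X_1) = (1 + 4 + 4 + 9) / 4 = 18/4 = 4.5
  mean(X_2) = (9 + 6 + 5 + 8) / 4 = 28/4 = 7
  x̄ = (4.5, 7),  deviation x̄ - mu_0 = (4.5, 7) - (1, 3) = (3.5, 4).

Step 2 — sample covariance matrix, S[i,j] = (1/(n-1)) · Σ_k (x_{k,i} - mean_i) · (x_{k,j} - mean_j), divisor n-1 = 3:
  S[X_1,X_1] = ((-3.5)·(-3.5) + (-0.5)·(-0.5) + (-0.5)·(-0.5) + (4.5)·(4.5)) / 3 = 33/3 = 11
  S[X_1,X_2] = ((-3.5)·(2) + (-0.5)·(-1) + (-0.5)·(-2) + (4.5)·(1)) / 3 = -1/3 = -0.3333
  S[X_2,X_2] = ((2)·(2) + (-1)·(-1) + (-2)·(-2) + (1)·(1)) / 3 = 10/3 = 3.3333
  S = [[11, -0.3333],
 [-0.3333, 3.3333]].

Step 3 — invert S. det(S) = 11·3.3333 - (-0.3333)² = 36.5556.
  S^{-1} = (1/det) · [[d, -b], [-b, a]] = [[0.0912, 0.0091],
 [0.0091, 0.3009]].

Step 4 — quadratic form (x̄ - mu_0)^T · S^{-1} · (x̄ - mu_0):
  S^{-1} · (x̄ - mu_0) = (0.3556, 1.2356),
  (x̄ - mu_0)^T · [...] = (3.5)·(0.3556) + (4)·(1.2356) = 6.1869.

Step 5 — scale by n: T² = 4 · 6.1869 = 24.7477.

T² ≈ 24.7477


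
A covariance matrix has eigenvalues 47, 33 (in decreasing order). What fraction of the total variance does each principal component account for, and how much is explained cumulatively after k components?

Step 1 — total variance = trace(Sigma) = Σ λ_i = 47 + 33 = 80.

Step 2 — fraction explained by component i = λ_i / Σ λ:
  PC1: 47/80 = 0.5875
  PC2: 33/80 = 0.4125

Step 3 — cumulative fraction after k components = (λ_1 + ... + λ_k) / Σ λ:
  k = 1: 47/80 = 0.5875
  k = 2: (47 + 33)/80 = 80/80 = 1

Summary (fraction, with percent):

explained: PC1 0.5875 (58.75%), PC2 0.4125 (41.25%);  cumulative: 0.5875, 1


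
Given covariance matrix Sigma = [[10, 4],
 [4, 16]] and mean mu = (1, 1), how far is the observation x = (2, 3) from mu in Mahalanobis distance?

Step 1 — centre the observation: (x - mu) = (1, 2).

Step 2 — invert Sigma. det(Sigma) = 10·16 - (4)² = 144.
  Sigma^{-1} = (1/det) · [[d, -b], [-b, a]] = [[0.1111, -0.0278],
 [-0.0278, 0.0694]].

Step 3 — form the quadratic (x - mu)^T · Sigma^{-1} · (x - mu):
  Sigma^{-1} · (x - mu) = (0.0556, 0.1111).
  (x - mu)^T · [Sigma^{-1} · (x - mu)] = (1)·(0.0556) + (2)·(0.1111) = 0.2778.

Step 4 — take square root: d = √(0.2778) ≈ 0.527.

d(x, mu) = √(0.2778) ≈ 0.527


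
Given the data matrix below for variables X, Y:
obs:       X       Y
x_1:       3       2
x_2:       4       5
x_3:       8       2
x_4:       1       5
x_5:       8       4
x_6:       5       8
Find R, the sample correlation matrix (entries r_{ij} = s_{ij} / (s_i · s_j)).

Step 1 — column means:
  mean(X) = (3 + 4 + 8 + 1 + 8 + 5) / 6 = 29/6 = 4.8333
  mean(Y) = (2 + 5 + 2 + 5 + 4 + 8) / 6 = 26/6 = 4.3333

Step 2 — sample variances and covariances s[i,j] = (1/(n-1)) · Σ_k (x_{k,i} - mean_i) · (x_{k,j} - mean_j), with n-1 = 5:
  s[X,X] = ((-1.8333)·(-1.8333) + (-0.8333)·(-0.8333) + (3.1667)·(3.1667) + (-3.8333)·(-3.8333) + (3.1667)·(3.1667) + (0.1667)·(0.1667)) / 5 = 38.8333/5 = 7.7667
  s[X,Y] = ((-1.8333)·(-2.3333) + (-0.8333)·(0.6667) + (3.1667)·(-2.3333) + (-3.8333)·(0.6667) + (3.1667)·(-0.3333) + (0.1667)·(3.6667)) / 5 = -6.6667/5 = -1.3333
  s[Y,Y] = ((-2.3333)·(-2.3333) + (0.6667)·(0.6667) + (-2.3333)·(-2.3333) + (0.6667)·(0.6667) + (-0.3333)·(-0.3333) + (3.6667)·(3.6667)) / 5 = 25.3333/5 = 5.0667
  Sample standard deviations s_i = √(s[i,i]):
  s(X) = √(7.7667) = 2.7869
  s(Y) = √(5.0667) = 2.2509

Step 3 — r_{ij} = s_{ij} / (s_i · s_j):
  r[X,X] = 1 (diagonal).
  r[X,Y] = -1.3333 / (2.7869 · 2.2509) = -1.3333 / 6.273 = -0.2125
  r[Y,Y] = 1 (diagonal).

R is symmetric with unit diagonal. Assembling:

R = [[1, -0.2125],
 [-0.2125, 1]]


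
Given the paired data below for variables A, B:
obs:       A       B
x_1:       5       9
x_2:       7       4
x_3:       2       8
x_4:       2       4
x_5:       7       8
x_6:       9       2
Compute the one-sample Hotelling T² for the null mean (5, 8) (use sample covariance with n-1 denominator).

Step 1 — sample mean vector:
  mean(A) = (5 + 7 + 2 + 2 + 7 + 9) / 6 = 32/6 = 5.3333
  mean(B) = (9 + 4 + 8 + 4 + 8 + 2) / 6 = 35/6 = 5.8333
  x̄ = (5.3333, 5.8333),  deviation x̄ - mu_0 = (5.3333, 5.8333) - (5, 8) = (0.3333, -2.1667).

Step 2 — sample covariance matrix, S[i,j] = (1/(n-1)) · Σ_k (x_{k,i} - mean_i) · (x_{k,j} - mean_j), divisor n-1 = 5:
  S[A,A] = ((-0.3333)·(-0.3333) + (1.6667)·(1.6667) + (-3.3333)·(-3.3333) + (-3.3333)·(-3.3333) + (1.6667)·(1.6667) + (3.6667)·(3.6667)) / 5 = 41.3333/5 = 8.2667
  S[A,B] = ((-0.3333)·(3.1667) + (1.6667)·(-1.8333) + (-3.3333)·(2.1667) + (-3.3333)·(-1.8333) + (1.6667)·(2.1667) + (3.6667)·(-3.8333)) / 5 = -15.6667/5 = -3.1333
  S[B,B] = ((3.1667)·(3.1667) + (-1.8333)·(-1.8333) + (2.1667)·(2.1667) + (-1.8333)·(-1.8333) + (2.1667)·(2.1667) + (-3.8333)·(-3.8333)) / 5 = 40.8333/5 = 8.1667
  S = [[8.2667, -3.1333],
 [-3.1333, 8.1667]].

Step 3 — invert S. det(S) = 8.2667·8.1667 - (-3.1333)² = 57.6933.
  S^{-1} = (1/det) · [[d, -b], [-b, a]] = [[0.1416, 0.0543],
 [0.0543, 0.1433]].

Step 4 — quadratic form (x̄ - mu_0)^T · S^{-1} · (x̄ - mu_0):
  S^{-1} · (x̄ - mu_0) = (-0.0705, -0.2924),
  (x̄ - mu_0)^T · [...] = (0.3333)·(-0.0705) + (-2.1667)·(-0.2924) = 0.6099.

Step 5 — scale by n: T² = 6 · 0.6099 = 3.6596.

T² ≈ 3.6596


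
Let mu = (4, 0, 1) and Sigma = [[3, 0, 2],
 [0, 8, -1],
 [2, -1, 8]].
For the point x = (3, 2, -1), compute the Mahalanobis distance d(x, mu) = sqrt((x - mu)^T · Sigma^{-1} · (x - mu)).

Step 1 — centre the observation: (x - mu) = (-1, 2, -2).

Step 2 — invert Sigma (cofactor / det for 3×3, or solve directly):
  Sigma^{-1} = [[0.4013, -0.0127, -0.1019],
 [-0.0127, 0.1274, 0.0191],
 [-0.1019, 0.0191, 0.1529]].

Step 3 — form the quadratic (x - mu)^T · Sigma^{-1} · (x - mu):
  Sigma^{-1} · (x - mu) = (-0.2229, 0.2293, -0.1656).
  (x - mu)^T · [Sigma^{-1} · (x - mu)] = (-1)·(-0.2229) + (2)·(0.2293) + (-2)·(-0.1656) = 1.0127.

Step 4 — take square root: d = √(1.0127) ≈ 1.0063.

d(x, mu) = √(1.0127) ≈ 1.0063


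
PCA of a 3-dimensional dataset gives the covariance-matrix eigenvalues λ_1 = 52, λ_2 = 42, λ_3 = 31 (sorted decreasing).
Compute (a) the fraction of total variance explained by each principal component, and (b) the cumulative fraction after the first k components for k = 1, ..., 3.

Step 1 — total variance = trace(Sigma) = Σ λ_i = 52 + 42 + 31 = 125.

Step 2 — fraction explained by component i = λ_i / Σ λ:
  PC1: 52/125 = 0.416
  PC2: 42/125 = 0.336
  PC3: 31/125 = 0.248

Step 3 — cumulative fraction after k components = (λ_1 + ... + λ_k) / Σ λ:
  k = 1: 52/125 = 0.416
  k = 2: (52 + 42)/125 = 94/125 = 0.752
  k = 3: (52 + 42 + 31)/125 = 125/125 = 1

Summary (fraction, with percent):

explained: PC1 0.416 (41.6%), PC2 0.336 (33.6%), PC3 0.248 (24.8%);  cumulative: 0.416, 0.752, 1


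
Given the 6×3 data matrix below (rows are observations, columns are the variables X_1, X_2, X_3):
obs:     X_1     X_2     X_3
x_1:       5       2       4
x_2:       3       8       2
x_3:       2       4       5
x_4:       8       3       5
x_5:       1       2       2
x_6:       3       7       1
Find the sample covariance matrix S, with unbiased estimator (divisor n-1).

Step 1 — column means:
  mean(X_1) = (5 + 3 + 2 + 8 + 1 + 3) / 6 = 22/6 = 3.6667
  mean(X_2) = (2 + 8 + 4 + 3 + 2 + 7) / 6 = 26/6 = 4.3333
  mean(X_3) = (4 + 2 + 5 + 5 + 2 + 1) / 6 = 19/6 = 3.1667

Step 2 — sample covariance S[i,j] = (1/(n-1)) · Σ_k (x_{k,i} - mean_i) · (x_{k,j} - mean_j), with n-1 = 5.
  S[X_1,X_1] = ((1.3333)·(1.3333) + (-0.6667)·(-0.6667) + (-1.6667)·(-1.6667) + (4.3333)·(4.3333) + (-2.6667)·(-2.6667) + (-0.6667)·(-0.6667)) / 5 = 31.3333/5 = 6.2667
  S[X_1,X_2] = ((1.3333)·(-2.3333) + (-0.6667)·(3.6667) + (-1.6667)·(-0.3333) + (4.3333)·(-1.3333) + (-2.6667)·(-2.3333) + (-0.6667)·(2.6667)) / 5 = -6.3333/5 = -1.2667
  S[X_1,X_3] = ((1.3333)·(0.8333) + (-0.6667)·(-1.1667) + (-1.6667)·(1.8333) + (4.3333)·(1.8333) + (-2.6667)·(-1.1667) + (-0.6667)·(-2.1667)) / 5 = 11.3333/5 = 2.2667
  S[X_2,X_2] = ((-2.3333)·(-2.3333) + (3.6667)·(3.6667) + (-0.3333)·(-0.3333) + (-1.3333)·(-1.3333) + (-2.3333)·(-2.3333) + (2.6667)·(2.6667)) / 5 = 33.3333/5 = 6.6667
  S[X_2,X_3] = ((-2.3333)·(0.8333) + (3.6667)·(-1.1667) + (-0.3333)·(1.8333) + (-1.3333)·(1.8333) + (-2.3333)·(-1.1667) + (2.6667)·(-2.1667)) / 5 = -12.3333/5 = -2.4667
  S[X_3,X_3] = ((0.8333)·(0.8333) + (-1.1667)·(-1.1667) + (1.8333)·(1.8333) + (1.8333)·(1.8333) + (-1.1667)·(-1.1667) + (-2.1667)·(-2.1667)) / 5 = 14.8333/5 = 2.9667

S is symmetric (S[j,i] = S[i,j]). Assembling:

S = [[6.2667, -1.2667, 2.2667],
 [-1.2667, 6.6667, -2.4667],
 [2.2667, -2.4667, 2.9667]]


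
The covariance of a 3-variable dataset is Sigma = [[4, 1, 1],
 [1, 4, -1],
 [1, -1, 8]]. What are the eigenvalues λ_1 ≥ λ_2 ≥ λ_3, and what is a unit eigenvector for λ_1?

Step 1 — characteristic polynomial p(λ) = det(λI - Sigma) = λ³ - tr·λ² + c_1·λ - det, where tr = trace, c_1 = sum of the principal 2×2 minors, det = det(Sigma):
  tr = 4 + 4 + 8 = 16,
  c_1 = (4·4 - (1)²) + (4·8 - (1)²) + (4·8 - (-1)²) = 15 + 31 + 31 = 77,
  det = 4·(4·8 - (-1)²) - (1)·((1)·8 - (-1)·(1)) + (1)·((1)·(-1) - 4·(1)) = 4·(31) - (1)·(9) + (1)·(-5) = 110.
  So p(λ) = λ³ - 16λ² + 77λ - 110.
Step 2 — look for an integer root (rational root theorem: any rational root is an integer divisor of 110). Testing λ = 5:
  p(5) = 125 - 400 + 385 - 110 = 0  ✓
  Dividing out (λ - 5): p(λ) = (λ - 5)(λ² - 11λ + 22).
Step 3 — remaining eigenvalues from the quadratic λ² - 11λ + 22 = 0:
  Δ = 11² - 4·22 = 121 - 88 = 33,  λ = (11 ± √33)/2 = (11 ± 5.7446)/2 ≈ 8.3723 or 2.6277.
  Sorted: λ_1 = 8.3723,  λ_2 = 5,  λ_3 = 2.6277  (check: sum = 16 = tr ✓).

Step 4 — unit eigenvector for λ_1 ≈ 8.3723: v spans the null space of (Sigma - λ_1 I), whose rows are
  r_1 = (-4.3723, 1, 1),  r_2 = (1, -4.3723, -1),  r_3 = (1, -1, -0.3723).
  v is orthogonal to every row, so take v ∝ r_1 × r_2 = ((1)·(-1) - (1)·(-4.3723), (1)·(1) - (-4.3723)·(-1), (-4.3723)·(-4.3723) - (1)·(1)) ≈ (3.3723, -3.3723, 18.1168).
  Let u = (3.3723, -3.3723, 18.1168).
  ||u|| = √((3.3723)² + (-3.3723)² + (18.1168)²) = √(350.9646) ≈ 18.734,  v_1 = u/||u|| ≈ (0.18, -0.18, 0.9671) (||v_1|| = 1).

λ_1 = 8.3723,  λ_2 = 5,  λ_3 = 2.6277;  v_1 ≈ (0.18, -0.18, 0.9671)


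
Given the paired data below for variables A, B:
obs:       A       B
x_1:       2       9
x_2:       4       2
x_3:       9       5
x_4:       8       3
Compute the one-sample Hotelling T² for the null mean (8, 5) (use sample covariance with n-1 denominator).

Step 1 — sample mean vector:
  mean(A) = (2 + 4 + 9 + 8) / 4 = 23/4 = 5.75
  mean(B) = (9 + 2 + 5 + 3) / 4 = 19/4 = 4.75
  x̄ = (5.75, 4.75),  deviation x̄ - mu_0 = (5.75, 4.75) - (8, 5) = (-2.25, -0.25).

Step 2 — sample covariance matrix, S[i,j] = (1/(n-1)) · Σ_k (x_{k,i} - mean_i) · (x_{k,j} - mean_j), divisor n-1 = 3:
  S[A,A] = ((-3.75)·(-3.75) + (-1.75)·(-1.75) + (3.25)·(3.25) + (2.25)·(2.25)) / 3 = 32.75/3 = 10.9167
  S[A,B] = ((-3.75)·(4.25) + (-1.75)·(-2.75) + (3.25)·(0.25) + (2.25)·(-1.75)) / 3 = -14.25/3 = -4.75
  S[B,B] = ((4.25)·(4.25) + (-2.75)·(-2.75) + (0.25)·(0.25) + (-1.75)·(-1.75)) / 3 = 28.75/3 = 9.5833
  S = [[10.9167, -4.75],
 [-4.75, 9.5833]].

Step 3 — invert S. det(S) = 10.9167·9.5833 - (-4.75)² = 82.0556.
  S^{-1} = (1/det) · [[d, -b], [-b, a]] = [[0.1168, 0.0579],
 [0.0579, 0.133]].

Step 4 — quadratic form (x̄ - mu_0)^T · S^{-1} · (x̄ - mu_0):
  S^{-1} · (x̄ - mu_0) = (-0.2773, -0.1635),
  (x̄ - mu_0)^T · [...] = (-2.25)·(-0.2773) + (-0.25)·(-0.1635) = 0.6647.

Step 5 — scale by n: T² = 4 · 0.6647 = 2.6588.

T² ≈ 2.6588


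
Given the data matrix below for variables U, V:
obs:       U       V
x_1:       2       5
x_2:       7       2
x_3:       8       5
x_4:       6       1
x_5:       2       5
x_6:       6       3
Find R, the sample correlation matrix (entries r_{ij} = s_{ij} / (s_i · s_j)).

Step 1 — column means:
  mean(U) = (2 + 7 + 8 + 6 + 2 + 6) / 6 = 31/6 = 5.1667
  mean(V) = (5 + 2 + 5 + 1 + 5 + 3) / 6 = 21/6 = 3.5

Step 2 — sample variances and covariances s[i,j] = (1/(n-1)) · Σ_k (x_{k,i} - mean_i) · (x_{k,j} - mean_j), with n-1 = 5:
  s[U,U] = ((-3.1667)·(-3.1667) + (1.8333)·(1.8333) + (2.8333)·(2.8333) + (0.8333)·(0.8333) + (-3.1667)·(-3.1667) + (0.8333)·(0.8333)) / 5 = 32.8333/5 = 6.5667
  s[U,V] = ((-3.1667)·(1.5) + (1.8333)·(-1.5) + (2.8333)·(1.5) + (0.8333)·(-2.5) + (-3.1667)·(1.5) + (0.8333)·(-0.5)) / 5 = -10.5/5 = -2.1
  s[V,V] = ((1.5)·(1.5) + (-1.5)·(-1.5) + (1.5)·(1.5) + (-2.5)·(-2.5) + (1.5)·(1.5) + (-0.5)·(-0.5)) / 5 = 15.5/5 = 3.1
  Sample standard deviations s_i = √(s[i,i]):
  s(U) = √(6.5667) = 2.5626
  s(V) = √(3.1) = 1.7607

Step 3 — r_{ij} = s_{ij} / (s_i · s_j):
  r[U,U] = 1 (diagonal).
  r[U,V] = -2.1 / (2.5626 · 1.7607) = -2.1 / 4.5118 = -0.4654
  r[V,V] = 1 (diagonal).

R is symmetric with unit diagonal. Assembling:

R = [[1, -0.4654],
 [-0.4654, 1]]
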